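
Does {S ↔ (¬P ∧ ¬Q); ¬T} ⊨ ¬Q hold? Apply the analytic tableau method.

Initial set: {(S ↔ (¬P ∧ ¬Q)); ¬T; ¬¬Q}.
(S ↔ (¬P ∧ ¬Q)): β-rule — branch into S, (¬P ∧ ¬Q)  //  ¬S, ¬(¬P ∧ ¬Q).
  branch 1 (add S, (¬P ∧ ¬Q)):
    (¬P ∧ ¬Q): α-rule — add ¬P, ¬Q.
    × closes — contains both Q and ¬Q.
  branch 2 (add ¬S, ¬(¬P ∧ ¬Q)):
    ¬(¬P ∧ ¬Q): β-rule — branch into ¬¬P  //  ¬¬Q.
      branch 2.1 (add ¬¬P):
        ○ open, literals {P=T, Q=T, S=F, T=F}.
      branch 2.2 (add ¬¬Q):
        ○ open, literals {Q=T, S=F, T=F}.
1 branch closed, 2 open.
An open branch gives a countermodel: P=T, Q=T, S=F, T=F (unmentioned atoms arbitrary); the premises hold there but the conclusion fails.

No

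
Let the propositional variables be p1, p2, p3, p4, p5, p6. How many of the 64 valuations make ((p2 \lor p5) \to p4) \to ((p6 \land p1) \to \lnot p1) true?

Initial set: {(((p2 \lor p5) \to p4) \to ((p6 \land p1) \to \lnot p1))}.
(((p2 \lor p5) \to p4) \to ((p6 \land p1) \to \lnot p1)): β-rule — branch into \lnot ((p2 \lor p5) \to p4)  //  ((p6 \land p1) \to \lnot p1).
  branch 1 (add \lnot ((p2 \lor p5) \to p4)):
    \lnot ((p2 \lor p5) \to p4): α-rule — add (p2 \lor p5), \lnot p4.
    (p2 \lor p5): β-rule — branch into p2  //  p5.
      branch 1.1 (add p2):
        ○ open, literals {p2=1, p4=0}.
      branch 1.2 (add p5):
        ○ open, literals {p4=0, p5=1}.
  branch 2 (add ((p6 \land p1) \to \lnot p1)):
    ((p6 \land p1) \to \lnot p1): β-rule — branch into \lnot (p6 \land p1)  //  \lnot p1.
      branch 2.1 (add \lnot (p6 \land p1)):
        \lnot (p6 \land p1): β-rule — branch into \lnot p6  //  \lnot p1.
          branch 2.1.1 (add \lnot p6):
            ○ open, literals {p6=0}.
          branch 2.1.2 (add \lnot p1):
            ○ open, literals {p1=0}.
      branch 2.2 (add \lnot p1):
        ○ open, literals {p1=0}.
0 branches closed, 5 open.
Each open branch fixes some atoms; the unmentioned ones are free. Counting distinct full assignments: branch {p2=1, p4=0} (p1, p3, p5, p6) contributes 16 new; branch {p4=0, p5=1} (p1, p2, p3, p6) contributes 8 new; branch {p6=0} (p1, p2, p3, p4, p5) contributes 20 new; branch {p1=0} (p2, p3, p4, p5, p6) contributes 10 new; branch {p1=0} (p2, p3, p4, p5, p6) contributes 0 new. Total: 54.

54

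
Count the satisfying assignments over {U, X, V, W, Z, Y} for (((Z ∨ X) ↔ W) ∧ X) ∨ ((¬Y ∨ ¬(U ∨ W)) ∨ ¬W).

Initial set: {((((Z ∨ X) ↔ W) ∧ X) ∨ ((¬Y ∨ ¬(U ∨ W)) ∨ ¬W))}.
((((Z ∨ X) ↔ W) ∧ X) ∨ ((¬Y ∨ ¬(U ∨ W)) ∨ ¬W)): β-rule — branch into (((Z ∨ X) ↔ W) ∧ X)  //  ((¬Y ∨ ¬(U ∨ W)) ∨ ¬W).
  branch 1 (add (((Z ∨ X) ↔ W) ∧ X)):
    (((Z ∨ X) ↔ W) ∧ X): α-rule — add ((Z ∨ X) ↔ W), X.
    ((Z ∨ X) ↔ W): β-rule — branch into (Z ∨ X), W  //  ¬(Z ∨ X), ¬W.
      branch 1.1 (add (Z ∨ X), W):
        (Z ∨ X): β-rule — branch into Z  //  X.
          branch 1.1.1 (add Z):
            ○ open, literals {W=true, X=true, Z=true}.
          branch 1.1.2 (add X):
            ○ open, literals {W=true, X=true}.
      branch 1.2 (add ¬(Z ∨ X), ¬W):
        ¬(Z ∨ X): α-rule — add ¬Z, ¬X.
        × closes — contains both X and ¬X.
  branch 2 (add ((¬Y ∨ ¬(U ∨ W)) ∨ ¬W)):
    ((¬Y ∨ ¬(U ∨ W)) ∨ ¬W): β-rule — branch into (¬Y ∨ ¬(U ∨ W))  //  ¬W.
      branch 2.1 (add (¬Y ∨ ¬(U ∨ W))):
        (¬Y ∨ ¬(U ∨ W)): β-rule — branch into ¬Y  //  ¬(U ∨ W).
          branch 2.1.1 (add ¬Y):
            ○ open, literals {Y=false}.
          branch 2.1.2 (add ¬(U ∨ W)):
            ¬(U ∨ W): α-rule — add ¬U, ¬W.
            ○ open, literals {U=false, W=false}.
      branch 2.2 (add ¬W):
        ○ open, literals {W=false}.
1 branch closed, 5 open.
Each open branch fixes some atoms; the unmentioned ones are free. Counting distinct full assignments: branch {W=true, X=true, Z=true} (U, V, Y) contributes 8 new; branch {W=true, X=true} (U, V, Z, Y) contributes 8 new; branch {Y=false} (U, X, V, W, Z) contributes 24 new; branch {U=false, W=false} (X, V, Z, Y) contributes 8 new; branch {W=false} (U, X, V, Z, Y) contributes 8 new. Total: 56.

56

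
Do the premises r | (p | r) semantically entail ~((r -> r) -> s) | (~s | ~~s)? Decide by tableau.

Initial set: {T (r | (p | r)); F (~((r -> r) -> s) | (~s | ~~s))}.
F (~((r -> r) -> s) | (~s | ~~s)): α-rule — add F ~((r -> r) -> s), F (~s | ~~s).
F (~s | ~~s): α-rule — add F ~s, F ~~s.
F ~~s: drop double negation, giving F s.
× closes — contains both s and ~s.
All 1 branch closes.
Every branch closed, so the premises entail the conclusion.

Yes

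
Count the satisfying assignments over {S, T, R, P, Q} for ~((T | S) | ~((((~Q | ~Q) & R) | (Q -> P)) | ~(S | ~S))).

Initial set: {T ~((T | S) | ~((((~Q | ~Q) & R) | (Q -> P)) | ~(S | ~S)))}.
T ~((T | S) | ~((((~Q | ~Q) & R) | (Q -> P)) | ~(S | ~S))): α-rule — add F (T | S), F ~((((~Q | ~Q) & R) | (Q -> P)) | ~(S | ~S)).
F (T | S): α-rule — add F T, F S.
F ~((((~Q | ~Q) & R) | (Q -> P)) | ~(S | ~S)): β-rule — branch into T (((~Q | ~Q) & R) | (Q -> P))  //  T ~(S | ~S).
  branch 1 (add T (((~Q | ~Q) & R) | (Q -> P))):
    T (((~Q | ~Q) & R) | (Q -> P)): β-rule — branch into T ((~Q | ~Q) & R)  //  T (Q -> P).
      branch 1.1 (add T ((~Q | ~Q) & R)):
        T ((~Q | ~Q) & R): α-rule — add T (~Q | ~Q), T R.
        T (~Q | ~Q): β-rule — branch into T ~Q  //  T ~Q.
          branch 1.1.1 (add T ~Q):
            ○ open, literals {Q=F, R=T, S=F, T=F}.
          branch 1.1.2 (add T ~Q):
            ○ open, literals {Q=F, R=T, S=F, T=F}.
      branch 1.2 (add T (Q -> P)):
        T (Q -> P): β-rule — branch into F Q  //  T P.
          branch 1.2.1 (add F Q):
            ○ open, literals {Q=F, S=F, T=F}.
          branch 1.2.2 (add T P):
            ○ open, literals {P=T, S=F, T=F}.
  branch 2 (add T ~(S | ~S)):
    T ~(S | ~S): α-rule — add F S, F ~S.
    × closes — contains both S and ~S.
1 branch closed, 4 open.
Each open branch fixes some atoms; the unmentioned ones are free. Counting distinct full assignments: branch {Q=F, R=T, S=F, T=F} (P) contributes 2 new; branch {Q=F, R=T, S=F, T=F} (P) contributes 0 new; branch {Q=F, S=F, T=F} (R, P) contributes 2 new; branch {P=T, S=F, T=F} (R, Q) contributes 2 new. Total: 6.

6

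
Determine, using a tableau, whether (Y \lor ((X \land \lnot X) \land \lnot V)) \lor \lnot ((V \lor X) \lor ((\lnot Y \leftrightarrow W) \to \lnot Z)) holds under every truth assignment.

Assume the negation and expand:
Initial set: {\lnot ((Y \lor ((X \land \lnot X) \land \lnot V)) \lor \lnot ((V \lor X) \lor ((\lnot Y \leftrightarrow W) \to \lnot Z)))}.
\lnot ((Y \lor ((X \land \lnot X) \land \lnot V)) \lor \lnot ((V \lor X) \lor ((\lnot Y \leftrightarrow W) \to \lnot Z))): α-rule — add \lnot (Y \lor ((X \land \lnot X) \land \lnot V)), \lnot \lnot ((V \lor X) \lor ((\lnot Y \leftrightarrow W) \to \lnot Z)).
\lnot (Y \lor ((X \land \lnot X) \land \lnot V)): α-rule — add \lnot Y, \lnot ((X \land \lnot X) \land \lnot V).
\lnot \lnot ((V \lor X) \lor ((\lnot Y \leftrightarrow W) \to \lnot Z)): β-rule — branch into (V \lor X)  //  ((\lnot Y \leftrightarrow W) \to \lnot Z).
  branch 1 (add (V \lor X)):
    \lnot ((X \land \lnot X) \land \lnot V): β-rule — branch into \lnot (X \land \lnot X)  //  \lnot \lnot V.
      branch 1.1 (add \lnot (X \land \lnot X)):
        (V \lor X): β-rule — branch into V  //  X.
          branch 1.1.1 (add V):
            \lnot (X \land \lnot X): β-rule — branch into \lnot X  //  \lnot \lnot X.
              branch 1.1.1.1 (add \lnot X):
                ○ open, literals {V=1, X=0, Y=0}.
              branch 1.1.1.2 (add \lnot \lnot X):
                ○ open, literals {V=1, X=1, Y=0}.
          branch 1.1.2 (add X):
            \lnot (X \land \lnot X): β-rule — branch into \lnot X  //  \lnot \lnot X.
              branch 1.1.2.1 (add \lnot X):
                × closes — contains both X and \lnot X.
              branch 1.1.2.2 (add \lnot \lnot X):
                ○ open, literals {X=1, Y=0}.
      branch 1.2 (add \lnot \lnot V):
        (V \lor X): β-rule — branch into V  //  X.
          branch 1.2.1 (add V):
            ○ open, literals {V=1, Y=0}.
          branch 1.2.2 (add X):
            ○ open, literals {V=1, X=1, Y=0}.
  branch 2 (add ((\lnot Y \leftrightarrow W) \to \lnot Z)):
    \lnot ((X \land \lnot X) \land \lnot V): β-rule — branch into \lnot (X \land \lnot X)  //  \lnot \lnot V.
      branch 2.1 (add \lnot (X \land \lnot X)):
        ((\lnot Y \leftrightarrow W) \to \lnot Z): β-rule — branch into \lnot (\lnot Y \leftrightarrow W)  //  \lnot Z.
          branch 2.1.1 (add \lnot (\lnot Y \leftrightarrow W)):
            \lnot (X \land \lnot X): β-rule — branch into \lnot X  //  \lnot \lnot X.
              branch 2.1.1.1 (add \lnot X):
                \lnot (\lnot Y \leftrightarrow W): β-rule — branch into \lnot Y, \lnot W  //  \lnot \lnot Y, W.
                  branch 2.1.1.1.1 (add \lnot Y, \lnot W):
                    ○ open, literals {W=0, X=0, Y=0}.
                  branch 2.1.1.1.2 (add \lnot \lnot Y, W):
                    × closes — contains both Y and \lnot Y.
              branch 2.1.1.2 (add \lnot \lnot X):
                \lnot (\lnot Y \leftrightarrow W): β-rule — branch into \lnot Y, \lnot W  //  \lnot \lnot Y, W.
                  branch 2.1.1.2.1 (add \lnot Y, \lnot W):
                    ○ open, literals {W=0, X=1, Y=0}.
                  branch 2.1.1.2.2 (add \lnot \lnot Y, W):
                    × closes — contains both Y and \lnot Y.
          branch 2.1.2 (add \lnot Z):
            \lnot (X \land \lnot X): β-rule — branch into \lnot X  //  \lnot \lnot X.
              branch 2.1.2.1 (add \lnot X):
                ○ open, literals {X=0, Y=0, Z=0}.
              branch 2.1.2.2 (add \lnot \lnot X):
                ○ open, literals {X=1, Y=0, Z=0}.
      branch 2.2 (add \lnot \lnot V):
        ((\lnot Y \leftrightarrow W) \to \lnot Z): β-rule — branch into \lnot (\lnot Y \leftrightarrow W)  //  \lnot Z.
          branch 2.2.1 (add \lnot (\lnot Y \leftrightarrow W)):
            \lnot (\lnot Y \leftrightarrow W): β-rule — branch into \lnot Y, \lnot W  //  \lnot \lnot Y, W.
              branch 2.2.1.1 (add \lnot Y, \lnot W):
                ○ open, literals {V=1, W=0, Y=0}.
              branch 2.2.1.2 (add \lnot \lnot Y, W):
                × closes — contains both Y and \lnot Y.
          branch 2.2.2 (add \lnot Z):
            ○ open, literals {V=1, Y=0, Z=0}.
4 branches closed, 11 open.
An open branch gives a countermodel: V=1, X=0, Y=0 (unmentioned atoms arbitrary); under it the original formula is false.

Not valid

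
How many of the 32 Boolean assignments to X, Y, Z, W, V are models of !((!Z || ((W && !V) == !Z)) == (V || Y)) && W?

4

Initial set: {(!((!Z || ((W && !V) == !Z)) == (V || Y)) && W)}.
(!((!Z || ((W && !V) == !Z)) == (V || Y)) && W): α-rule — add !((!Z || ((W && !V) == !Z)) == (V || Y)), W.
!((!Z || ((W && !V) == !Z)) == (V || Y)): β-rule — branch into (!Z || ((W && !V) == !Z)), !(V || Y)  //  !(!Z || ((W && !V) == !Z)), (V || Y).
  branch 1 (add (!Z || ((W && !V) == !Z)), !(V || Y)):
    !(V || Y): α-rule — add !V, !Y.
    (!Z || ((W && !V) == !Z)): β-rule — branch into !Z  //  ((W && !V) == !Z).
      branch 1.1 (add !Z):
        ○ open, literals {V=F, W=T, Y=F, Z=F}.
      branch 1.2 (add ((W && !V) == !Z)):
        ((W && !V) == !Z): β-rule — branch into (W && !V), !Z  //  !(W && !V), !!Z.
          branch 1.2.1 (add (W && !V), !Z):
            (W && !V): α-rule — add W, !V.
            ○ open, literals {V=F, W=T, Y=F, Z=F}.
          branch 1.2.2 (add !(W && !V), !!Z):
            !(W && !V): β-rule — branch into !W  //  !!V.
              branch 1.2.2.1 (add !W):
                × closes — contains both W and !W.
              branch 1.2.2.2 (add !!V):
                × closes — contains both V and !V.
  branch 2 (add !(!Z || ((W && !V) == !Z)), (V || Y)):
    !(!Z || ((W && !V) == !Z)): α-rule — add !!Z, !((W && !V) == !Z).
    (V || Y): β-rule — branch into V  //  Y.
      branch 2.1 (add V):
        !((W && !V) == !Z): β-rule — branch into (W && !V), !!Z  //  !(W && !V), !Z.
          branch 2.1.1 (add (W && !V), !!Z):
            (W && !V): α-rule — add W, !V.
            × closes — contains both V and !V.
          branch 2.1.2 (add !(W && !V), !Z):
            × closes — contains both Z and !Z.
      branch 2.2 (add Y):
        !((W && !V) == !Z): β-rule — branch into (W && !V), !!Z  //  !(W && !V), !Z.
          branch 2.2.1 (add (W && !V), !!Z):
            (W && !V): α-rule — add W, !V.
            ○ open, literals {V=F, W=T, Y=T, Z=T}.
          branch 2.2.2 (add !(W && !V), !Z):
            × closes — contains both Z and !Z.
5 branches closed, 3 open.
Each open branch fixes some atoms; the unmentioned ones are free. Counting distinct full assignments: branch {V=F, W=T, Y=F, Z=F} (X) contributes 2 new; branch {V=F, W=T, Y=F, Z=F} (X) contributes 0 new; branch {V=F, W=T, Y=T, Z=T} (X) contributes 2 new. Total: 4.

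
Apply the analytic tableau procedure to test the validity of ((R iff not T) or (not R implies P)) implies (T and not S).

Not valid

Assume the negation and expand:
Initial set: {not (((R iff not T) or (not R implies P)) implies (T and not S))}.
not (((R iff not T) or (not R implies P)) implies (T and not S)): α-rule — add ((R iff not T) or (not R implies P)), not (T and not S).
((R iff not T) or (not R implies P)): β-rule — branch into (R iff not T)  //  (not R implies P).
  branch 1 (add (R iff not T)):
    not (T and not S): β-rule — branch into not T  //  not not S.
      branch 1.1 (add not T):
        (R iff not T): β-rule — branch into R, not T  //  not R, not not T.
          branch 1.1.1 (add R, not T):
            ○ open, literals {R=true, T=false}.
          branch 1.1.2 (add not R, not not T):
            × closes — contains both T and not T.
      branch 1.2 (add not not S):
        (R iff not T): β-rule — branch into R, not T  //  not R, not not T.
          branch 1.2.1 (add R, not T):
            ○ open, literals {R=true, S=true, T=false}.
          branch 1.2.2 (add not R, not not T):
            ○ open, literals {R=false, S=true, T=true}.
  branch 2 (add (not R implies P)):
    not (T and not S): β-rule — branch into not T  //  not not S.
      branch 2.1 (add not T):
        (not R implies P): β-rule — branch into not not R  //  P.
          branch 2.1.1 (add not not R):
            ○ open, literals {R=true, T=false}.
          branch 2.1.2 (add P):
            ○ open, literals {P=true, T=false}.
      branch 2.2 (add not not S):
        (not R implies P): β-rule — branch into not not R  //  P.
          branch 2.2.1 (add not not R):
            ○ open, literals {R=true, S=true}.
          branch 2.2.2 (add P):
            ○ open, literals {P=true, S=true}.
1 branch closed, 7 open.
An open branch gives a countermodel: R=true, T=false (unmentioned atoms arbitrary); under it the original formula is false.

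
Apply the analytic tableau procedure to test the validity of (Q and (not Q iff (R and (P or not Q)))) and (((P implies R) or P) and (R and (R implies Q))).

Not valid

Assume the negation and expand:
Initial set: {not ((Q and (not Q iff (R and (P or not Q)))) and (((P implies R) or P) and (R and (R implies Q))))}.
not ((Q and (not Q iff (R and (P or not Q)))) and (((P implies R) or P) and (R and (R implies Q)))): β-rule — branch into not (Q and (not Q iff (R and (P or not Q))))  //  not (((P implies R) or P) and (R and (R implies Q))).
  branch 1 (add not (Q and (not Q iff (R and (P or not Q))))):
    not (Q and (not Q iff (R and (P or not Q)))): β-rule — branch into not Q  //  not (not Q iff (R and (P or not Q))).
      branch 1.1 (add not Q):
        ○ open, literals {Q=F}.
      branch 1.2 (add not (not Q iff (R and (P or not Q)))):
        not (not Q iff (R and (P or not Q))): β-rule — branch into not Q, not (R and (P or not Q))  //  not not Q, (R and (P or not Q)).
          branch 1.2.1 (add not Q, not (R and (P or not Q))):
            not (R and (P or not Q)): β-rule — branch into not R  //  not (P or not Q).
              branch 1.2.1.1 (add not R):
                ○ open, literals {Q=F, R=F}.
              branch 1.2.1.2 (add not (P or not Q)):
                not (P or not Q): α-rule — add not P, not not Q.
                × closes — contains both Q and not Q.
          branch 1.2.2 (add not not Q, (R and (P or not Q))):
            (R and (P or not Q)): α-rule — add R, (P or not Q).
            (P or not Q): β-rule — branch into P  //  not Q.
              branch 1.2.2.1 (add P):
                ○ open, literals {P=T, Q=T, R=T}.
              branch 1.2.2.2 (add not Q):
                × closes — contains both Q and not Q.
  branch 2 (add not (((P implies R) or P) and (R and (R implies Q)))):
    not (((P implies R) or P) and (R and (R implies Q))): β-rule — branch into not ((P implies R) or P)  //  not (R and (R implies Q)).
      branch 2.1 (add not ((P implies R) or P)):
        not ((P implies R) or P): α-rule — add not (P implies R), not P.
        not (P implies R): α-rule — add P, not R.
        × closes — contains both P and not P.
      branch 2.2 (add not (R and (R implies Q))):
        not (R and (R implies Q)): β-rule — branch into not R  //  not (R implies Q).
          branch 2.2.1 (add not R):
            ○ open, literals {R=F}.
          branch 2.2.2 (add not (R implies Q)):
            not (R implies Q): α-rule — add R, not Q.
            ○ open, literals {Q=F, R=T}.
3 branches closed, 5 open.
An open branch gives a countermodel: Q=F (unmentioned atoms arbitrary); under it the original formula is false.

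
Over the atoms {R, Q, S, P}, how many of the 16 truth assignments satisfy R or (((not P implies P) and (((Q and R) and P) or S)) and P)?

Initial set: {(R or (((not P implies P) and (((Q and R) and P) or S)) and P))}.
(R or (((not P implies P) and (((Q and R) and P) or S)) and P)): β-rule — branch into R  //  (((not P implies P) and (((Q and R) and P) or S)) and P).
  branch 1 (add R):
    ○ open, literals {R=T}.
  branch 2 (add (((not P implies P) and (((Q and R) and P) or S)) and P)):
    (((not P implies P) and (((Q and R) and P) or S)) and P): α-rule — add ((not P implies P) and (((Q and R) and P) or S)), P.
    ((not P implies P) and (((Q and R) and P) or S)): α-rule — add (not P implies P), (((Q and R) and P) or S).
    (not P implies P): β-rule — branch into not not P  //  P.
      branch 2.1 (add not not P):
        (((Q and R) and P) or S): β-rule — branch into ((Q and R) and P)  //  S.
          branch 2.1.1 (add ((Q and R) and P)):
            ((Q and R) and P): α-rule — add (Q and R), P.
            (Q and R): α-rule — add Q, R.
            ○ open, literals {P=T, Q=T, R=T}.
          branch 2.1.2 (add S):
            ○ open, literals {P=T, S=T}.
      branch 2.2 (add P):
        (((Q and R) and P) or S): β-rule — branch into ((Q and R) and P)  //  S.
          branch 2.2.1 (add ((Q and R) and P)):
            ((Q and R) and P): α-rule — add (Q and R), P.
            (Q and R): α-rule — add Q, R.
            ○ open, literals {P=T, Q=T, R=T}.
          branch 2.2.2 (add S):
            ○ open, literals {P=T, S=T}.
0 branches closed, 5 open.
Each open branch fixes some atoms; the unmentioned ones are free. Counting distinct full assignments: branch {R=T} (Q, S, P) contributes 8 new; branch {P=T, Q=T, R=T} (S) contributes 0 new; branch {P=T, S=T} (R, Q) contributes 2 new; branch {P=T, Q=T, R=T} (S) contributes 0 new; branch {P=T, S=T} (R, Q) contributes 0 new. Total: 10.

10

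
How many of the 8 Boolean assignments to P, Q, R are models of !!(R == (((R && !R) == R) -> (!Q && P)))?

Initial set: {T !!(R == (((R && !R) == R) -> (!Q && P)))}.
T !!(R == (((R && !R) == R) -> (!Q && P))): drop double negation, giving T (R == (((R && !R) == R) -> (!Q && P))).
T (R == (((R && !R) == R) -> (!Q && P))): β-rule — branch into T R, T (((R && !R) == R) -> (!Q && P))  //  F R, F (((R && !R) == R) -> (!Q && P)).
  branch 1 (add T R, T (((R && !R) == R) -> (!Q && P))):
    T (((R && !R) == R) -> (!Q && P)): β-rule — branch into F ((R && !R) == R)  //  T (!Q && P).
      branch 1.1 (add F ((R && !R) == R)):
        F ((R && !R) == R): β-rule — branch into T (R && !R), F R  //  F (R && !R), T R.
          branch 1.1.1 (add T (R && !R), F R):
            × closes — contains both R and !R.
          branch 1.1.2 (add F (R && !R), T R):
            F (R && !R): β-rule — branch into F R  //  F !R.
              branch 1.1.2.1 (add F R):
                × closes — contains both R and !R.
              branch 1.1.2.2 (add F !R):
                ○ open, literals {R=1}.
      branch 1.2 (add T (!Q && P)):
        T (!Q && P): α-rule — add T !Q, T P.
        ○ open, literals {P=1, Q=0, R=1}.
  branch 2 (add F R, F (((R && !R) == R) -> (!Q && P))):
    F (((R && !R) == R) -> (!Q && P)): α-rule — add T ((R && !R) == R), F (!Q && P).
    T ((R && !R) == R): β-rule — branch into T (R && !R), T R  //  F (R && !R), F R.
      branch 2.1 (add T (R && !R), T R):
        × closes — contains both R and !R.
      branch 2.2 (add F (R && !R), F R):
        F (!Q && P): β-rule — branch into F !Q  //  F P.
          branch 2.2.1 (add F !Q):
            F (R && !R): β-rule — branch into F R  //  F !R.
              branch 2.2.1.1 (add F R):
                ○ open, literals {Q=1, R=0}.
              branch 2.2.1.2 (add F !R):
                × closes — contains both R and !R.
          branch 2.2.2 (add F P):
            F (R && !R): β-rule — branch into F R  //  F !R.
              branch 2.2.2.1 (add F R):
                ○ open, literals {P=0, R=0}.
              branch 2.2.2.2 (add F !R):
                × closes — contains both R and !R.
5 branches closed, 4 open.
Each open branch fixes some atoms; the unmentioned ones are free. Counting distinct full assignments: branch {R=1} (P, Q) contributes 4 new; branch {P=1, Q=0, R=1} (none free) contributes 0 new; branch {Q=1, R=0} (P) contributes 2 new; branch {P=0, R=0} (Q) contributes 1 new. Total: 7.

7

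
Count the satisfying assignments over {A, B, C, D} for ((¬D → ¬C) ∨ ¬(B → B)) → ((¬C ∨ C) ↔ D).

Initial set: {(((¬D → ¬C) ∨ ¬(B → B)) → ((¬C ∨ C) ↔ D))}.
(((¬D → ¬C) ∨ ¬(B → B)) → ((¬C ∨ C) ↔ D)): β-rule — branch into ¬((¬D → ¬C) ∨ ¬(B → B))  //  ((¬C ∨ C) ↔ D).
  branch 1 (add ¬((¬D → ¬C) ∨ ¬(B → B))):
    ¬((¬D → ¬C) ∨ ¬(B → B)): α-rule — add ¬(¬D → ¬C), ¬¬(B → B).
    ¬(¬D → ¬C): α-rule — add ¬D, ¬¬C.
    ¬¬(B → B): β-rule — branch into ¬B  //  B.
      branch 1.1 (add ¬B):
        ○ open, literals {B=false, C=true, D=false}.
      branch 1.2 (add B):
        ○ open, literals {B=true, C=true, D=false}.
  branch 2 (add ((¬C ∨ C) ↔ D)):
    ((¬C ∨ C) ↔ D): β-rule — branch into (¬C ∨ C), D  //  ¬(¬C ∨ C), ¬D.
      branch 2.1 (add (¬C ∨ C), D):
        (¬C ∨ C): β-rule — branch into ¬C  //  C.
          branch 2.1.1 (add ¬C):
            ○ open, literals {C=false, D=true}.
          branch 2.1.2 (add C):
            ○ open, literals {C=true, D=true}.
      branch 2.2 (add ¬(¬C ∨ C), ¬D):
        ¬(¬C ∨ C): α-rule — add ¬¬C, ¬C.
        × closes — contains both C and ¬C.
1 branch closed, 4 open.
Each open branch fixes some atoms; the unmentioned ones are free. Counting distinct full assignments: branch {B=false, C=true, D=false} (A) contributes 2 new; branch {B=true, C=true, D=false} (A) contributes 2 new; branch {C=false, D=true} (A, B) contributes 4 new; branch {C=true, D=true} (A, B) contributes 4 new. Total: 12.

12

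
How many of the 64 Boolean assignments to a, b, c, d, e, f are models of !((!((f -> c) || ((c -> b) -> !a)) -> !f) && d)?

Initial set: {T !((!((f -> c) || ((c -> b) -> !a)) -> !f) && d)}.
T !((!((f -> c) || ((c -> b) -> !a)) -> !f) && d): β-rule — branch into F (!((f -> c) || ((c -> b) -> !a)) -> !f)  //  F d.
  branch 1 (add F (!((f -> c) || ((c -> b) -> !a)) -> !f)):
    F (!((f -> c) || ((c -> b) -> !a)) -> !f): α-rule — add T !((f -> c) || ((c -> b) -> !a)), F !f.
    T !((f -> c) || ((c -> b) -> !a)): α-rule — add F (f -> c), F ((c -> b) -> !a).
    F (f -> c): α-rule — add T f, F c.
    F ((c -> b) -> !a): α-rule — add T (c -> b), F !a.
    T (c -> b): β-rule — branch into F c  //  T b.
      branch 1.1 (add F c):
        ○ open, literals {a=true, c=false, f=true}.
      branch 1.2 (add T b):
        ○ open, literals {a=true, b=true, c=false, f=true}.
  branch 2 (add F d):
    ○ open, literals {d=false}.
0 branches closed, 3 open.
Each open branch fixes some atoms; the unmentioned ones are free. Counting distinct full assignments: branch {a=true, c=false, f=true} (b, d, e) contributes 8 new; branch {a=true, b=true, c=false, f=true} (d, e) contributes 0 new; branch {d=false} (a, b, c, e, f) contributes 28 new. Total: 36.

36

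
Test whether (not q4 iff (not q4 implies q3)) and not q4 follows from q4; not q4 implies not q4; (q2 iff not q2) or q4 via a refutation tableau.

Initial set: {T q4; T (not q4 implies not q4); T ((q2 iff not q2) or q4); F ((not q4 iff (not q4 implies q3)) and not q4)}.
T (not q4 implies not q4): β-rule — branch into F not q4  //  T not q4.
  branch 1 (add F not q4):
    T ((q2 iff not q2) or q4): β-rule — branch into T (q2 iff not q2)  //  T q4.
      branch 1.1 (add T (q2 iff not q2)):
        F ((not q4 iff (not q4 implies q3)) and not q4): β-rule — branch into F (not q4 iff (not q4 implies q3))  //  F not q4.
          branch 1.1.1 (add F (not q4 iff (not q4 implies q3))):
            T (q2 iff not q2): β-rule — branch into T q2, T not q2  //  F q2, F not q2.
              branch 1.1.1.1 (add T q2, T not q2):
                × closes — contains both q2 and not q2.
              branch 1.1.1.2 (add F q2, F not q2):
                × closes — contains both q2 and not q2.
          branch 1.1.2 (add F not q4):
            T (q2 iff not q2): β-rule — branch into T q2, T not q2  //  F q2, F not q2.
              branch 1.1.2.1 (add T q2, T not q2):
                × closes — contains both q2 and not q2.
              branch 1.1.2.2 (add F q2, F not q2):
                × closes — contains both q2 and not q2.
      branch 1.2 (add T q4):
        F ((not q4 iff (not q4 implies q3)) and not q4): β-rule — branch into F (not q4 iff (not q4 implies q3))  //  F not q4.
          branch 1.2.1 (add F (not q4 iff (not q4 implies q3))):
            F (not q4 iff (not q4 implies q3)): β-rule — branch into T not q4, F (not q4 implies q3)  //  F not q4, T (not q4 implies q3).
              branch 1.2.1.1 (add T not q4, F (not q4 implies q3)):
                × closes — contains both q4 and not q4.
              branch 1.2.1.2 (add F not q4, T (not q4 implies q3)):
                T (not q4 implies q3): β-rule — branch into F not q4  //  T q3.
                  branch 1.2.1.2.1 (add F not q4):
                    ○ open, literals {q4=1}.
                  branch 1.2.1.2.2 (add T q3):
                    ○ open, literals {q3=1, q4=1}.
          branch 1.2.2 (add F not q4):
            ○ open, literals {q4=1}.
  branch 2 (add T not q4):
    × closes — contains both q4 and not q4.
6 branches closed, 3 open.
An open branch gives a countermodel: q4=1 (unmentioned atoms arbitrary); the premises hold there but the conclusion fails.

No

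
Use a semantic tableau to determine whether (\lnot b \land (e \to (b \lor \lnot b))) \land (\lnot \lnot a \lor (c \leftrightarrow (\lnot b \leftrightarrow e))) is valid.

Assume the negation and expand:
Initial set: {\lnot ((\lnot b \land (e \to (b \lor \lnot b))) \land (\lnot \lnot a \lor (c \leftrightarrow (\lnot b \leftrightarrow e))))}.
\lnot ((\lnot b \land (e \to (b \lor \lnot b))) \land (\lnot \lnot a \lor (c \leftrightarrow (\lnot b \leftrightarrow e)))): β-rule — branch into \lnot (\lnot b \land (e \to (b \lor \lnot b)))  //  \lnot (\lnot \lnot a \lor (c \leftrightarrow (\lnot b \leftrightarrow e))).
  branch 1 (add \lnot (\lnot b \land (e \to (b \lor \lnot b)))):
    \lnot (\lnot b \land (e \to (b \lor \lnot b))): β-rule — branch into \lnot \lnot b  //  \lnot (e \to (b \lor \lnot b)).
      branch 1.1 (add \lnot \lnot b):
        ○ open, literals {b=1}.
      branch 1.2 (add \lnot (e \to (b \lor \lnot b))):
        \lnot (e \to (b \lor \lnot b)): α-rule — add e, \lnot (b \lor \lnot b).
        \lnot (b \lor \lnot b): α-rule — add \lnot b, \lnot \lnot b.
        × closes — contains both b and \lnot b.
  branch 2 (add \lnot (\lnot \lnot a \lor (c \leftrightarrow (\lnot b \leftrightarrow e)))):
    \lnot (\lnot \lnot a \lor (c \leftrightarrow (\lnot b \leftrightarrow e))): α-rule — add \lnot \lnot \lnot a, \lnot (c \leftrightarrow (\lnot b \leftrightarrow e)).
    \lnot \lnot \lnot a: drop double negation, giving \lnot a.
    \lnot (c \leftrightarrow (\lnot b \leftrightarrow e)): β-rule — branch into c, \lnot (\lnot b \leftrightarrow e)  //  \lnot c, (\lnot b \leftrightarrow e).
      branch 2.1 (add c, \lnot (\lnot b \leftrightarrow e)):
        \lnot (\lnot b \leftrightarrow e): β-rule — branch into \lnot b, \lnot e  //  \lnot \lnot b, e.
          branch 2.1.1 (add \lnot b, \lnot e):
            ○ open, literals {a=0, b=0, c=1, e=0}.
          branch 2.1.2 (add \lnot \lnot b, e):
            ○ open, literals {a=0, b=1, c=1, e=1}.
      branch 2.2 (add \lnot c, (\lnot b \leftrightarrow e)):
        (\lnot b \leftrightarrow e): β-rule — branch into \lnot b, e  //  \lnot \lnot b, \lnot e.
          branch 2.2.1 (add \lnot b, e):
            ○ open, literals {a=0, b=0, c=0, e=1}.
          branch 2.2.2 (add \lnot \lnot b, \lnot e):
            ○ open, literals {a=0, b=1, c=0, e=0}.
1 branch closed, 5 open.
An open branch gives a countermodel: b=1 (unmentioned atoms arbitrary); under it the original formula is false.

Not valid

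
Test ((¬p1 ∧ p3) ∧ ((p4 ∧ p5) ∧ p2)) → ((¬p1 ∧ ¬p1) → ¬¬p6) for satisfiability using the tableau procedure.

Satisfiable

Initial set: {T (((¬p1 ∧ p3) ∧ ((p4 ∧ p5) ∧ p2)) → ((¬p1 ∧ ¬p1) → ¬¬p6))}.
T (((¬p1 ∧ p3) ∧ ((p4 ∧ p5) ∧ p2)) → ((¬p1 ∧ ¬p1) → ¬¬p6)): β-rule — branch into F ((¬p1 ∧ p3) ∧ ((p4 ∧ p5) ∧ p2))  //  T ((¬p1 ∧ ¬p1) → ¬¬p6).
  branch 1 (add F ((¬p1 ∧ p3) ∧ ((p4 ∧ p5) ∧ p2))):
    F ((¬p1 ∧ p3) ∧ ((p4 ∧ p5) ∧ p2)): β-rule — branch into F (¬p1 ∧ p3)  //  F ((p4 ∧ p5) ∧ p2).
      branch 1.1 (add F (¬p1 ∧ p3)):
        F (¬p1 ∧ p3): β-rule — branch into F ¬p1  //  F p3.
          branch 1.1.1 (add F ¬p1):
            ○ open, literals {p1=T}.
          branch 1.1.2 (add F p3):
            ○ open, literals {p3=F}.
      branch 1.2 (add F ((p4 ∧ p5) ∧ p2)):
        F ((p4 ∧ p5) ∧ p2): β-rule — branch into F (p4 ∧ p5)  //  F p2.
          branch 1.2.1 (add F (p4 ∧ p5)):
            F (p4 ∧ p5): β-rule — branch into F p4  //  F p5.
              branch 1.2.1.1 (add F p4):
                ○ open, literals {p4=F}.
              branch 1.2.1.2 (add F p5):
                ○ open, literals {p5=F}.
          branch 1.2.2 (add F p2):
            ○ open, literals {p2=F}.
  branch 2 (add T ((¬p1 ∧ ¬p1) → ¬¬p6)):
    T ((¬p1 ∧ ¬p1) → ¬¬p6): β-rule — branch into F (¬p1 ∧ ¬p1)  //  T ¬¬p6.
      branch 2.1 (add F (¬p1 ∧ ¬p1)):
        F (¬p1 ∧ ¬p1): β-rule — branch into F ¬p1  //  F ¬p1.
          branch 2.1.1 (add F ¬p1):
            ○ open, literals {p1=T}.
          branch 2.1.2 (add F ¬p1):
            ○ open, literals {p1=T}.
      branch 2.2 (add T ¬¬p6):
        T ¬¬p6: drop double negation, giving T p6.
        ○ open, literals {p6=T}.
0 branches closed, 8 open.
An open branch gives a satisfying assignment: p1=T.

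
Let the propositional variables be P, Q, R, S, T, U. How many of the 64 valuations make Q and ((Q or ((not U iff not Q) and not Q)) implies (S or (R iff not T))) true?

Initial set: {(Q and ((Q or ((not U iff not Q) and not Q)) implies (S or (R iff not T))))}.
(Q and ((Q or ((not U iff not Q) and not Q)) implies (S or (R iff not T)))): α-rule — add Q, ((Q or ((not U iff not Q) and not Q)) implies (S or (R iff not T))).
((Q or ((not U iff not Q) and not Q)) implies (S or (R iff not T))): β-rule — branch into not (Q or ((not U iff not Q) and not Q))  //  (S or (R iff not T)).
  branch 1 (add not (Q or ((not U iff not Q) and not Q))):
    not (Q or ((not U iff not Q) and not Q)): α-rule — add not Q, not ((not U iff not Q) and not Q).
    × closes — contains both Q and not Q.
  branch 2 (add (S or (R iff not T))):
    (S or (R iff not T)): β-rule — branch into S  //  (R iff not T).
      branch 2.1 (add S):
        ○ open, literals {Q=1, S=1}.
      branch 2.2 (add (R iff not T)):
        (R iff not T): β-rule — branch into R, not T  //  not R, not not T.
          branch 2.2.1 (add R, not T):
            ○ open, literals {Q=1, R=1, T=0}.
          branch 2.2.2 (add not R, not not T):
            ○ open, literals {Q=1, R=0, T=1}.
1 branch closed, 3 open.
Each open branch fixes some atoms; the unmentioned ones are free. Counting distinct full assignments: branch {Q=1, S=1} (P, R, T, U) contributes 16 new; branch {Q=1, R=1, T=0} (P, S, U) contributes 4 new; branch {Q=1, R=0, T=1} (P, S, U) contributes 4 new. Total: 24.

24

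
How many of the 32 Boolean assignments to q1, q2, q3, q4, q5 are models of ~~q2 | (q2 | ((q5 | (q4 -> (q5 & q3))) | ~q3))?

30

Initial set: {(~~q2 | (q2 | ((q5 | (q4 -> (q5 & q3))) | ~q3)))}.
(~~q2 | (q2 | ((q5 | (q4 -> (q5 & q3))) | ~q3))): β-rule — branch into ~~q2  //  (q2 | ((q5 | (q4 -> (q5 & q3))) | ~q3)).
  branch 1 (add ~~q2):
    ~~q2: drop double negation, giving q2.
    ○ open, literals {q2=1}.
  branch 2 (add (q2 | ((q5 | (q4 -> (q5 & q3))) | ~q3))):
    (q2 | ((q5 | (q4 -> (q5 & q3))) | ~q3)): β-rule — branch into q2  //  ((q5 | (q4 -> (q5 & q3))) | ~q3).
      branch 2.1 (add q2):
        ○ open, literals {q2=1}.
      branch 2.2 (add ((q5 | (q4 -> (q5 & q3))) | ~q3)):
        ((q5 | (q4 -> (q5 & q3))) | ~q3): β-rule — branch into (q5 | (q4 -> (q5 & q3)))  //  ~q3.
          branch 2.2.1 (add (q5 | (q4 -> (q5 & q3)))):
            (q5 | (q4 -> (q5 & q3))): β-rule — branch into q5  //  (q4 -> (q5 & q3)).
              branch 2.2.1.1 (add q5):
                ○ open, literals {q5=1}.
              branch 2.2.1.2 (add (q4 -> (q5 & q3))):
                (q4 -> (q5 & q3)): β-rule — branch into ~q4  //  (q5 & q3).
                  branch 2.2.1.2.1 (add ~q4):
                    ○ open, literals {q4=0}.
                  branch 2.2.1.2.2 (add (q5 & q3)):
                    (q5 & q3): α-rule — add q5, q3.
                    ○ open, literals {q3=1, q5=1}.
          branch 2.2.2 (add ~q3):
            ○ open, literals {q3=0}.
0 branches closed, 6 open.
Each open branch fixes some atoms; the unmentioned ones are free. Counting distinct full assignments: branch {q2=1} (q1, q3, q4, q5) contributes 16 new; branch {q2=1} (q1, q3, q4, q5) contributes 0 new; branch {q5=1} (q1, q2, q3, q4) contributes 8 new; branch {q4=0} (q1, q2, q3, q5) contributes 4 new; branch {q3=1, q5=1} (q1, q2, q4) contributes 0 new; branch {q3=0} (q1, q2, q4, q5) contributes 2 new. Total: 30.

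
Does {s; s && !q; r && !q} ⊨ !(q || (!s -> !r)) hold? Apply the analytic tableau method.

Initial set: {T s; T (s && !q); T (r && !q); F !(q || (!s -> !r))}.
T (s && !q): α-rule — add T s, T !q.
T (r && !q): α-rule — add T r, T !q.
F !(q || (!s -> !r)): β-rule — branch into T q  //  T (!s -> !r).
  branch 1 (add T q):
    × closes — contains both q and !q.
  branch 2 (add T (!s -> !r)):
    T (!s -> !r): β-rule — branch into F !s  //  T !r.
      branch 2.1 (add F !s):
        ○ open, literals {q=false, r=true, s=true}.
      branch 2.2 (add T !r):
        × closes — contains both r and !r.
2 branches closed, 1 open.
An open branch gives a countermodel: q=false, r=true, s=true (unmentioned atoms arbitrary); the premises hold there but the conclusion fails.

No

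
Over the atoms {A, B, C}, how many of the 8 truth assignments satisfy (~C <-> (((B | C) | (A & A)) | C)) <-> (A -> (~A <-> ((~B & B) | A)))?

Initial set: {((~C <-> (((B | C) | (A & A)) | C)) <-> (A -> (~A <-> ((~B & B) | A))))}.
((~C <-> (((B | C) | (A & A)) | C)) <-> (A -> (~A <-> ((~B & B) | A)))): β-rule — branch into (~C <-> (((B | C) | (A & A)) | C)), (A -> (~A <-> ((~B & B) | A)))  //  ~(~C <-> (((B | C) | (A & A)) | C)), ~(A -> (~A <-> ((~B & B) | A))).
  branch 1 (add (~C <-> (((B | C) | (A & A)) | C)), (A -> (~A <-> ((~B & B) | A)))):
    (~C <-> (((B | C) | (A & A)) | C)): β-rule — branch into ~C, (((B | C) | (A & A)) | C)  //  ~~C, ~(((B | C) | (A & A)) | C).
      branch 1.1 (add ~C, (((B | C) | (A & A)) | C)):
        (A -> (~A <-> ((~B & B) | A))): β-rule — branch into ~A  //  (~A <-> ((~B & B) | A)).
          branch 1.1.1 (add ~A):
            (((B | C) | (A & A)) | C): β-rule — branch into ((B | C) | (A & A))  //  C.
              branch 1.1.1.1 (add ((B | C) | (A & A))):
                ((B | C) | (A & A)): β-rule — branch into (B | C)  //  (A & A).
                  branch 1.1.1.1.1 (add (B | C)):
                    (B | C): β-rule — branch into B  //  C.
                      branch 1.1.1.1.1.1 (add B):
                        ○ open, literals {A=F, B=T, C=F}.
                      branch 1.1.1.1.1.2 (add C):
                        × closes — contains both C and ~C.
                  branch 1.1.1.1.2 (add (A & A)):
                    (A & A): α-rule — add A, A.
                    × closes — contains both A and ~A.
              branch 1.1.1.2 (add C):
                × closes — contains both C and ~C.
          branch 1.1.2 (add (~A <-> ((~B & B) | A))):
            (((B | C) | (A & A)) | C): β-rule — branch into ((B | C) | (A & A))  //  C.
              branch 1.1.2.1 (add ((B | C) | (A & A))):
                (~A <-> ((~B & B) | A)): β-rule — branch into ~A, ((~B & B) | A)  //  ~~A, ~((~B & B) | A).
                  branch 1.1.2.1.1 (add ~A, ((~B & B) | A)):
                    ((B | C) | (A & A)): β-rule — branch into (B | C)  //  (A & A).
                      branch 1.1.2.1.1.1 (add (B | C)):
                        ((~B & B) | A): β-rule — branch into (~B & B)  //  A.
                          branch 1.1.2.1.1.1.1 (add (~B & B)):
                            (~B & B): α-rule — add ~B, B.
                            × closes — contains both B and ~B.
                          branch 1.1.2.1.1.1.2 (add A):
                            × closes — contains both A and ~A.
                      branch 1.1.2.1.1.2 (add (A & A)):
                        (A & A): α-rule — add A, A.
                        × closes — contains both A and ~A.
                  branch 1.1.2.1.2 (add ~~A, ~((~B & B) | A)):
                    ~((~B & B) | A): α-rule — add ~(~B & B), ~A.
                    × closes — contains both A and ~A.
              branch 1.1.2.2 (add C):
                × closes — contains both C and ~C.
      branch 1.2 (add ~~C, ~(((B | C) | (A & A)) | C)):
        ~(((B | C) | (A & A)) | C): α-rule — add ~((B | C) | (A & A)), ~C.
        × closes — contains both C and ~C.
  branch 2 (add ~(~C <-> (((B | C) | (A & A)) | C)), ~(A -> (~A <-> ((~B & B) | A)))):
    ~(A -> (~A <-> ((~B & B) | A))): α-rule — add A, ~(~A <-> ((~B & B) | A)).
    ~(~C <-> (((B | C) | (A & A)) | C)): β-rule — branch into ~C, ~(((B | C) | (A & A)) | C)  //  ~~C, (((B | C) | (A & A)) | C).
      branch 2.1 (add ~C, ~(((B | C) | (A & A)) | C)):
        ~(((B | C) | (A & A)) | C): α-rule — add ~((B | C) | (A & A)), ~C.
        ~((B | C) | (A & A)): α-rule — add ~(B | C), ~(A & A).
        ~(B | C): α-rule — add ~B, ~C.
        ~(~A <-> ((~B & B) | A)): β-rule — branch into ~A, ~((~B & B) | A)  //  ~~A, ((~B & B) | A).
          branch 2.1.1 (add ~A, ~((~B & B) | A)):
            × closes — contains both A and ~A.
          branch 2.1.2 (add ~~A, ((~B & B) | A)):
            ~(A & A): β-rule — branch into ~A  //  ~A.
              branch 2.1.2.1 (add ~A):
                × closes — contains both A and ~A.
              branch 2.1.2.2 (add ~A):
                × closes — contains both A and ~A.
      branch 2.2 (add ~~C, (((B | C) | (A & A)) | C)):
        ~(~A <-> ((~B & B) | A)): β-rule — branch into ~A, ~((~B & B) | A)  //  ~~A, ((~B & B) | A).
          branch 2.2.1 (add ~A, ~((~B & B) | A)):
            × closes — contains both A and ~A.
          branch 2.2.2 (add ~~A, ((~B & B) | A)):
            (((B | C) | (A & A)) | C): β-rule — branch into ((B | C) | (A & A))  //  C.
              branch 2.2.2.1 (add ((B | C) | (A & A))):
                ((~B & B) | A): β-rule — branch into (~B & B)  //  A.
                  branch 2.2.2.1.1 (add (~B & B)):
                    (~B & B): α-rule — add ~B, B.
                    × closes — contains both B and ~B.
                  branch 2.2.2.1.2 (add A):
                    ((B | C) | (A & A)): β-rule — branch into (B | C)  //  (A & A).
                      branch 2.2.2.1.2.1 (add (B | C)):
                        (B | C): β-rule — branch into B  //  C.
                          branch 2.2.2.1.2.1.1 (add B):
                            ○ open, literals {A=T, B=T, C=T}.
                          branch 2.2.2.1.2.1.2 (add C):
                            ○ open, literals {A=T, C=T}.
                      branch 2.2.2.1.2.2 (add (A & A)):
                        (A & A): α-rule — add A, A.
                        ○ open, literals {A=T, C=T}.
              branch 2.2.2.2 (add C):
                ((~B & B) | A): β-rule — branch into (~B & B)  //  A.
                  branch 2.2.2.2.1 (add (~B & B)):
                    (~B & B): α-rule — add ~B, B.
                    × closes — contains both B and ~B.
                  branch 2.2.2.2.2 (add A):
                    ○ open, literals {A=T, C=T}.
15 branches closed, 5 open.
Each open branch fixes some atoms; the unmentioned ones are free. Counting distinct full assignments: branch {A=F, B=T, C=F} (none free) contributes 1 new; branch {A=T, B=T, C=T} (none free) contributes 1 new; branch {A=T, C=T} (B) contributes 1 new; branch {A=T, C=T} (B) contributes 0 new; branch {A=T, C=T} (B) contributes 0 new. Total: 3.

3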